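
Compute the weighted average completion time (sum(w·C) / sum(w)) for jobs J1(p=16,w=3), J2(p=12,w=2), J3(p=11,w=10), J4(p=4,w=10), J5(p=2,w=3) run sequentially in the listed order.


Completion times:
  J1: C=16, w×C=3×16=48
  J2: C=28, w×C=2×28=56
  J3: C=39, w×C=10×39=390
  J4: C=43, w×C=10×43=430
  J5: C=45, w×C=3×45=135
Sum w×C = 1059
Sum w = 28
Weighted avg = 1059/28
= 37.82


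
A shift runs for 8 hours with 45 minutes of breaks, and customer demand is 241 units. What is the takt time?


Available = 8×60 - 45 = 435 min
Takt time = 435 / 241
= 1.80 min/unit


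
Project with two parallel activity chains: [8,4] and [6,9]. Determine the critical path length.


Path A: 8 + 4 = 12
Path B: 6 + 9 = 15
Critical path = longest = max(12, 15)
= 15 (Path B)


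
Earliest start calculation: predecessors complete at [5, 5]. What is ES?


ES = max of all predecessor completion times
Predecessors: [5, 5]
ES = max(5, 5)
= 5


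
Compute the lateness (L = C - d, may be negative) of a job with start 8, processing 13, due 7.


Completion = 8 + 13 = 21
Lateness = C - d = 21 - 7
= 14


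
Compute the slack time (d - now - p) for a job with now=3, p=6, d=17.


Slack = due - current_time - processing
= 17 - 3 - 6
= 8


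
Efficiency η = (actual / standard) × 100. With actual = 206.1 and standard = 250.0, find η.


Efficiency = (actual / standard) × 100
= (206.1 / 250.0) × 100
= 82.4%


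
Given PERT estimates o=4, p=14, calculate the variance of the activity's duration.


σ² = ((p - o) / 6)² = (p - o)² / 36
= (14 - 4)² / 36
= 10² / 36
= 100 / 36
= 2.7778


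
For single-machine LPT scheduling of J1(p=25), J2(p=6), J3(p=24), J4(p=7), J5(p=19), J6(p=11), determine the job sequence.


LPT: sort by longest processing time first
  J1: p=25
  J3: p=24
  J5: p=19
  J6: p=11
  J4: p=7
  J2: p=6
Order: J1 → J3 → J5 → J6 → J4 → J2


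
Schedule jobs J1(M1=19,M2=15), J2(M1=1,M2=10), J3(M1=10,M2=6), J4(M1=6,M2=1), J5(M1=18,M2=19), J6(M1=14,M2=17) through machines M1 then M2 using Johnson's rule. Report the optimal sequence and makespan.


Johnson's rule:
Group 1 (M1≤M2, sort by M1): ['J2', 'J6', 'J5']
Group 2 (M1>M2, sort desc M2): ['J1', 'J3', 'J4']
Sequence: J2 → J6 → J5 → J1 → J3 → J4
Makespan calculation:
  J2: M1 done=1, M2 done=11
  J6: M1 done=15, M2 done=32
  J5: M1 done=33, M2 done=52
  J1: M1 done=52, M2 done=67
  J3: M1 done=62, M2 done=73
  J4: M1 done=68, M2 done=74
= Sequence: J2 → J6 → J5 → J1 → J3 → J4, Makespan: 74


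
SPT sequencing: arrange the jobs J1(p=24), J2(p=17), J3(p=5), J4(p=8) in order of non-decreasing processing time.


SPT: sort by shortest processing time
  J3: p=5
  J4: p=8
  J2: p=17
  J1: p=24
Order: J3 → J4 → J2 → J1


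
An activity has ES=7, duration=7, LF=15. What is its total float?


EF = ES + duration = 7 + 7 = 14
LS = LF - duration = 15 - 7 = 8
Total Float = LF - EF = 15 - 14
(or LS - ES = 8 - 7)
= 1


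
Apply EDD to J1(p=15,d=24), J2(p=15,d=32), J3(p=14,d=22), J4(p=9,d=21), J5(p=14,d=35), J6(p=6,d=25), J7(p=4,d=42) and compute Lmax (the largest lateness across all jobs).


EDD order: J4 → J3 → J1 → J6 → J2 → J5 → J7
Completion and lateness:
  J4: C=9, d=21, L=9-21=-12
  J3: C=23, d=22, L=23-22=1
  J1: C=38, d=24, L=38-24=14
  J6: C=44, d=25, L=44-25=19
  J2: C=59, d=32, L=59-32=27
  J5: C=73, d=35, L=73-35=38
  J7: C=77, d=42, L=77-42=35
Lmax = max(-12, 1, 14, 19, 27, 38, 35)
= 38


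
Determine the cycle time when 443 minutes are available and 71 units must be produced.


Cycle time = available time / demand
= 443 / 71
= 6.24 min/unit


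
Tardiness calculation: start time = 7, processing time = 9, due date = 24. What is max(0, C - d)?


Completion = start + processing = 7 + 9 = 16
Tardiness = max(0, C - d) = max(0, 16 - 24)
= max(0, -8)
= 0


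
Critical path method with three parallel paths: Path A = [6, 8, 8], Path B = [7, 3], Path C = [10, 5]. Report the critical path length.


Path A: 6 + 8 + 8 = 22
Path B: 7 + 3 = 10
Path C: 10 + 5 = 15
Critical path = longest = max(22, 10, 15)
= 22 (Path A)


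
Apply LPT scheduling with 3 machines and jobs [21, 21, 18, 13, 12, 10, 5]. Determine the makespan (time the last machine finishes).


Jobs (LPT sorted): [21, 21, 18, 13, 12, 10, 5]
Machines: 3
  J=21 → Machine 1 (load: 0+21=21)
  J=21 → Machine 2 (load: 0+21=21)
  J=18 → Machine 3 (load: 0+18=18)
  J=13 → Machine 3 (load: 18+13=31)
  J=12 → Machine 1 (load: 21+12=33)
  J=10 → Machine 2 (load: 21+10=31)
  J=5 → Machine 2 (load: 31+5=36)
Machine loads: [33, 36, 31]
Makespan = max = 36 time units


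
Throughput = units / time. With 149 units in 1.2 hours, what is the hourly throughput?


Throughput = units / time
= 149 / 1.2
= 124.2 units/hour


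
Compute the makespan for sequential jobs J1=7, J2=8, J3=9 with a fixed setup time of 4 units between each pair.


Makespan = Σ processing + (n-1) × setup
= (7 + 8 + 9) + (3-1)×4
= 24 + 8
= 32 time units


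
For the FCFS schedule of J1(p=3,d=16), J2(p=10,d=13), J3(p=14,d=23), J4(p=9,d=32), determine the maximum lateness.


Lateness per job (L = C - d):
  J1: C=3, d=16, L=-13
  J2: C=13, d=13, L=0
  J3: C=27, d=23, L=4
  J4: C=36, d=32, L=4
Lmax = max(-13, 0, 4, 4)
= 4


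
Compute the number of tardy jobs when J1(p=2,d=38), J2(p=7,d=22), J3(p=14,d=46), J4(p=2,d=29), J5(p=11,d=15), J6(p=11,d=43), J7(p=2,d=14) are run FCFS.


Completion vs due date:
  J1: C=2, d=38 → on time
  J2: C=9, d=22 → on time
  J3: C=23, d=46 → on time
  J4: C=25, d=29 → on time
  J5: C=36, d=15 → TARDY
  J6: C=47, d=43 → TARDY
  J7: C=49, d=14 → TARDY
Tardy jobs: J5, J6, J7
Count = 3


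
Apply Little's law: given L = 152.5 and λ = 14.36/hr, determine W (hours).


Little's law: L = λW → W = L / λ
= 152.5 / 14.36
= 10.62 hours


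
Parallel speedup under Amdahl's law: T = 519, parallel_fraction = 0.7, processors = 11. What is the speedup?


Amdahl's law: T_p = T × ((1-p) + p/N)
= 519 × ((1-0.7) + 0.7/11)
= 519 × (0.30 + 0.0636)
= 519 × 0.3636
= 188.73
Speedup = 519/188.73
= 2.75×


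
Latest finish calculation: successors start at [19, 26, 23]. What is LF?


LF = min of all successor start times
Successors start at: [19, 26, 23]
LF = min(19, 26, 23)
= 19


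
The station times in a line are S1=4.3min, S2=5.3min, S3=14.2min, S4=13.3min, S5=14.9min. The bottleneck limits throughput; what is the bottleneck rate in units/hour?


Bottleneck = longest station time
Station times: [4.3, 5.3, 14.2, 13.3, 14.9]
Max = 14.9 min
Rate = 60 / 14.9
= 4.03 units/hour (bottleneck: 14.9min)


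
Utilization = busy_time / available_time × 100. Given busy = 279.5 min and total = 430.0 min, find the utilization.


Utilization = busy / total × 100
= 279.5 / 430.0 × 100
= 65.0%


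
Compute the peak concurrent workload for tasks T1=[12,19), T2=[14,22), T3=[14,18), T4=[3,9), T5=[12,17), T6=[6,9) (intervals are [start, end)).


Check each time point for overlaps:
  t=14: 4 tasks active (T1, T2, T3, T5)
Max concurrent = 4


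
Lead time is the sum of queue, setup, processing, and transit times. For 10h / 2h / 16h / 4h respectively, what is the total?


Lead time = queue + setup + processing + transit
= 10 + 2 + 16 + 4
= 32 hours


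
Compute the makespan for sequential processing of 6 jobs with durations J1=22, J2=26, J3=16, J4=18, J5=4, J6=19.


Sequential makespan: sum all processing times
= 22 + 26 + 16 + 18 + 4 + 19
= 105 time units


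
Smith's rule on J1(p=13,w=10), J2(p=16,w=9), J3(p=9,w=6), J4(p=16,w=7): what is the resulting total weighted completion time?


WSPT order (by p/w): J1 → J3 → J2 → J4
  J1: C=13, w·C=10×13=130
  J3: C=22, w·C=6×22=132
  J2: C=38, w·C=9×38=342
  J4: C=54, w·C=7×54=378
Σ w·C = 982
= 982


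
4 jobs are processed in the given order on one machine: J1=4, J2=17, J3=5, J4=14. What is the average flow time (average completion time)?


Completion times:
  J1: completes at 4
  J2: completes at 21
  J3: completes at 26
  J4: completes at 40
Sum = 91
Average = 91/4
= 22.75


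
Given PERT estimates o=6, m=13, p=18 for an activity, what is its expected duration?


te = (o + 4m + p) / 6
= (6 + 4×13 + 18) / 6
= (6 + 52 + 18) / 6
= 76 / 6
= 12.67


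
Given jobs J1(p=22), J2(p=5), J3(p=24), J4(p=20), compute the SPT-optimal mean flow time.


SPT order: J2 → J4 → J1 → J3
Completion times:
  J2: C=5
  J4: C=25
  J1: C=47
  J3: C=71
Sum = 148, n = 4
Mean flow = 148/4
= 37.00


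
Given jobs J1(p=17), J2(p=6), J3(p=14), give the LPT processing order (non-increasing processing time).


LPT: sort by longest processing time first
  J1: p=17
  J3: p=14
  J2: p=6
Order: J1 → J3 → J2


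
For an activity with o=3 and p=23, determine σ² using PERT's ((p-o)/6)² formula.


σ² = ((p - o) / 6)² = (p - o)² / 36
= (23 - 3)² / 36
= 20² / 36
= 400 / 36
= 11.1111


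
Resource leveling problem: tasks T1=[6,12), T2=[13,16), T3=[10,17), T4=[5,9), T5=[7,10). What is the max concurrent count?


Check each time point for overlaps:
  t=7: 3 tasks active (T1, T4, T5)
Max concurrent = 3


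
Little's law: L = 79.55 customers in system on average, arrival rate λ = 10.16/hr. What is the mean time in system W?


Little's law: L = λW → W = L / λ
= 79.55 / 10.16
= 7.83 hours


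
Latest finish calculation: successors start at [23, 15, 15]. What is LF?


LF = min of all successor start times
Successors start at: [23, 15, 15]
LF = min(23, 15, 15)
= 15


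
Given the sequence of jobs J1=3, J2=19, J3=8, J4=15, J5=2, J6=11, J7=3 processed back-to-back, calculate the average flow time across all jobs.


Completion times:
  J1: completes at 3
  J2: completes at 22
  J3: completes at 30
  J4: completes at 45
  J5: completes at 47
  J6: completes at 58
  J7: completes at 61
Sum = 266
Average = 266/7
= 38.00


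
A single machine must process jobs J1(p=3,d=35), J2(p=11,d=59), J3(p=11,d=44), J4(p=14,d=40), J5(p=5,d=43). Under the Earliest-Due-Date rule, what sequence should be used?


EDD: sort by earliest due date
  J1: d=35, p=3
  J4: d=40, p=14
  J5: d=43, p=5
  J3: d=44, p=11
  J2: d=59, p=11
Order: J1 → J4 → J5 → J3 → J2


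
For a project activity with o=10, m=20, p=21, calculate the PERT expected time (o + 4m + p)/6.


te = (o + 4m + p) / 6
= (10 + 4×20 + 21) / 6
= (10 + 80 + 21) / 6
= 111 / 6
= 18.50


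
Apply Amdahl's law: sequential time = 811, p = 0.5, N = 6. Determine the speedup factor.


Amdahl's law: T_p = T × ((1-p) + p/N)
= 811 × ((1-0.5) + 0.5/6)
= 811 × (0.50 + 0.0833)
= 811 × 0.5833
= 473.08
Speedup = 811/473.08
= 1.71×


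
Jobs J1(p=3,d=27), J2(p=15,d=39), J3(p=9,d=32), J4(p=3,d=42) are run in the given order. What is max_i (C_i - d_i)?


Lateness per job (L = C - d):
  J1: C=3, d=27, L=-24
  J2: C=18, d=39, L=-21
  J3: C=27, d=32, L=-5
  J4: C=30, d=42, L=-12
Lmax = max(-24, -21, -5, -12)
= -5


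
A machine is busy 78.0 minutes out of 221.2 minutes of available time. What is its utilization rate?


Utilization = busy / total × 100
= 78.0 / 221.2 × 100
= 35.3%


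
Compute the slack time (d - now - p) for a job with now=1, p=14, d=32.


Slack = due - current_time - processing
= 32 - 1 - 14
= 17


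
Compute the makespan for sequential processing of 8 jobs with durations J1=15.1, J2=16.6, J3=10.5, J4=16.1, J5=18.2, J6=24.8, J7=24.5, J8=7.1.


Sequential makespan: sum all processing times
= 15.1 + 16.6 + 10.5 + 16.1 + 18.2 + 24.8 + 24.5 + 7.1
= 132.9 time units


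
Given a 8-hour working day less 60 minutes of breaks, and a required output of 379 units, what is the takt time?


Available = 8×60 - 60 = 420 min
Takt time = 420 / 379
= 1.11 min/unit


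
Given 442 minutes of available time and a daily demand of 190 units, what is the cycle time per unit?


Cycle time = available time / demand
= 442 / 190
= 2.33 min/unit


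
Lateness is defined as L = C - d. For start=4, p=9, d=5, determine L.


Completion = 4 + 9 = 13
Lateness = C - d = 13 - 5
= 8


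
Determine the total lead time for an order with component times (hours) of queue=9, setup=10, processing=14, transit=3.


Lead time = queue + setup + processing + transit
= 9 + 10 + 14 + 3
= 36 hours


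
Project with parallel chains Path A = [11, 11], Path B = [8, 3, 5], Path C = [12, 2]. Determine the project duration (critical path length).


Path A: 11 + 11 = 22
Path B: 8 + 3 + 5 = 16
Path C: 12 + 2 = 14
Critical path = longest = max(22, 16, 14)
= 22 (Path A)


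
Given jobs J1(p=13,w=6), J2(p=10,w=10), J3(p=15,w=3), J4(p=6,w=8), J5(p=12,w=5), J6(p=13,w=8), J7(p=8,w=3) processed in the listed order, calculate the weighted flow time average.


Completion times:
  J1: C=13, w×C=6×13=78
  J2: C=23, w×C=10×23=230
  J3: C=38, w×C=3×38=114
  J4: C=44, w×C=8×44=352
  J5: C=56, w×C=5×56=280
  J6: C=69, w×C=8×69=552
  J7: C=77, w×C=3×77=231
Sum w×C = 1837
Sum w = 43
Weighted avg = 1837/43
= 42.72


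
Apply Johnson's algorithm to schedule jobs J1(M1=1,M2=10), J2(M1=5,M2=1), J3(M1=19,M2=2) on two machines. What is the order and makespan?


Johnson's rule:
Group 1 (M1≤M2, sort by M1): ['J1']
Group 2 (M1>M2, sort desc M2): ['J3', 'J2']
Sequence: J1 → J3 → J2
Makespan calculation:
  J1: M1 done=1, M2 done=11
  J3: M1 done=20, M2 done=22
  J2: M1 done=25, M2 done=26
= Sequence: J1 → J3 → J2, Makespan: 26


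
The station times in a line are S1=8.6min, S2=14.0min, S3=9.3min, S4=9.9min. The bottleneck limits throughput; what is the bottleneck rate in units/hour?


Bottleneck = longest station time
Station times: [8.6, 14.0, 9.3, 9.9]
Max = 14.0 min
Rate = 60 / 14.0
= 4.29 units/hour (bottleneck: 14.0min)


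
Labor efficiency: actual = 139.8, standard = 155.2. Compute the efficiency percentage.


Efficiency = (actual / standard) × 100
= (139.8 / 155.2) × 100
= 90.1%


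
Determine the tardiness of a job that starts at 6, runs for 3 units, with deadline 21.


Completion = start + processing = 6 + 3 = 9
Tardiness = max(0, C - d) = max(0, 9 - 21)
= max(0, -12)
= 0


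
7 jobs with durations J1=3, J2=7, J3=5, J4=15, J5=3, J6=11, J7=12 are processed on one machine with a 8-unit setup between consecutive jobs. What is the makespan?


Makespan = Σ processing + (n-1) × setup
= (3 + 7 + 5 + 15 + 3 + 11 + 12) + (7-1)×8
= 56 + 48
= 104 time units


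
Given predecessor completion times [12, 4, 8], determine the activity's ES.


ES = max of all predecessor completion times
Predecessors: [12, 4, 8]
ES = max(12, 4, 8)
= 12


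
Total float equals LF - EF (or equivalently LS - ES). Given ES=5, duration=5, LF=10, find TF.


EF = ES + duration = 5 + 5 = 10
LS = LF - duration = 10 - 5 = 5
Total Float = LF - EF = 10 - 10
(or LS - ES = 5 - 5)
= 0


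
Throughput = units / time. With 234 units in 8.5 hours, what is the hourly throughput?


Throughput = units / time
= 234 / 8.5
= 27.5 units/hour


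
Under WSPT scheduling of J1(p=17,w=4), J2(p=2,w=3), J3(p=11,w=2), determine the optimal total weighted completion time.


WSPT order (by p/w): J2 → J1 → J3
  J2: C=2, w·C=3×2=6
  J1: C=19, w·C=4×19=76
  J3: C=30, w·C=2×30=60
Σ w·C = 142
= 142


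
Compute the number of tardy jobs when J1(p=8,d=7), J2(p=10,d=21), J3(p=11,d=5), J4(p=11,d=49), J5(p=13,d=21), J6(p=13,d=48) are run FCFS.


Completion vs due date:
  J1: C=8, d=7 → TARDY
  J2: C=18, d=21 → on time
  J3: C=29, d=5 → TARDY
  J4: C=40, d=49 → on time
  J5: C=53, d=21 → TARDY
  J6: C=66, d=48 → TARDY
Tardy jobs: J1, J3, J5, J6
Count = 4


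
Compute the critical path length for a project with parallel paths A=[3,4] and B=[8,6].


Path A: 3 + 4 = 7
Path B: 8 + 6 = 14
Critical path = longest = max(7, 14)
= 14 (Path B)


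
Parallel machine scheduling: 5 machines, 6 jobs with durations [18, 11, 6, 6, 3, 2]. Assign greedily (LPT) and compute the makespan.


Jobs (LPT sorted): [18, 11, 6, 6, 3, 2]
Machines: 5
  J=18 → Machine 1 (load: 0+18=18)
  J=11 → Machine 2 (load: 0+11=11)
  J=6 → Machine 3 (load: 0+6=6)
  J=6 → Machine 4 (load: 0+6=6)
  J=3 → Machine 5 (load: 0+3=3)
  J=2 → Machine 5 (load: 3+2=5)
Machine loads: [18, 11, 6, 6, 5]
Makespan = max = 18 time units


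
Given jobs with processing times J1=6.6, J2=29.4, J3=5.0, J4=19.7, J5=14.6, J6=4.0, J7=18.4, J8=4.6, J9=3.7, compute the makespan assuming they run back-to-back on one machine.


Sequential makespan: sum all processing times
= 6.6 + 29.4 + 5.0 + 19.7 + 14.6 + 4.0 + 18.4 + 4.6 + 3.7
= 106.0 time units


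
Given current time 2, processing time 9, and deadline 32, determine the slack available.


Slack = due - current_time - processing
= 32 - 2 - 9
= 21


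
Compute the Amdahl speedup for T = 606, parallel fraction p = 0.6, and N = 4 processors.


Amdahl's law: T_p = T × ((1-p) + p/N)
= 606 × ((1-0.6) + 0.6/4)
= 606 × (0.40 + 0.1500)
= 606 × 0.5500
= 333.30
Speedup = 606/333.30
= 1.82×


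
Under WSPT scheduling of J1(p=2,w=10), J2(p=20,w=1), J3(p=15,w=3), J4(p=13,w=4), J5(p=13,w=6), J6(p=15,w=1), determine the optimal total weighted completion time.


WSPT order (by p/w): J1 → J5 → J4 → J3 → J6 → J2
  J1: C=2, w·C=10×2=20
  J5: C=15, w·C=6×15=90
  J4: C=28, w·C=4×28=112
  J3: C=43, w·C=3×43=129
  J6: C=58, w·C=1×58=58
  J2: C=78, w·C=1×78=78
Σ w·C = 487
= 487


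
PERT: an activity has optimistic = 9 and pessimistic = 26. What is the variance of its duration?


σ² = ((p - o) / 6)² = (p - o)² / 36
= (26 - 9)² / 36
= 17² / 36
= 289 / 36
= 8.0278


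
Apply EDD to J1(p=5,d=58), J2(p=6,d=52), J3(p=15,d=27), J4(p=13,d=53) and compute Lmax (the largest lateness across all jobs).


EDD order: J3 → J2 → J4 → J1
Completion and lateness:
  J3: C=15, d=27, L=15-27=-12
  J2: C=21, d=52, L=21-52=-31
  J4: C=34, d=53, L=34-53=-19
  J1: C=39, d=58, L=39-58=-19
Lmax = max(-12, -31, -19, -19)
= -12


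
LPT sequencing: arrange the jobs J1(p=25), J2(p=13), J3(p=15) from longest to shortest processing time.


LPT: sort by longest processing time first
  J1: p=25
  J3: p=15
  J2: p=13
Order: J1 → J3 → J2


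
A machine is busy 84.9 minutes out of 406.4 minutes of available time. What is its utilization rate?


Utilization = busy / total × 100
= 84.9 / 406.4 × 100
= 20.9%


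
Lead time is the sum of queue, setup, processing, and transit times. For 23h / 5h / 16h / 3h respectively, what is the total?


Lead time = queue + setup + processing + transit
= 23 + 5 + 16 + 3
= 47 hours


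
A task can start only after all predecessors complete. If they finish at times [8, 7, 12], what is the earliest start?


ES = max of all predecessor completion times
Predecessors: [8, 7, 12]
ES = max(8, 7, 12)
= 12


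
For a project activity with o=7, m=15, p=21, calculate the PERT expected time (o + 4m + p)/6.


te = (o + 4m + p) / 6
= (7 + 4×15 + 21) / 6
= (7 + 60 + 21) / 6
= 88 / 6
= 14.67


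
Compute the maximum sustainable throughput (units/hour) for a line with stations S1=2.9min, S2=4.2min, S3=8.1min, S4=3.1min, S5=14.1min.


Bottleneck = longest station time
Station times: [2.9, 4.2, 8.1, 3.1, 14.1]
Max = 14.1 min
Rate = 60 / 14.1
= 4.26 units/hour (bottleneck: 14.1min)


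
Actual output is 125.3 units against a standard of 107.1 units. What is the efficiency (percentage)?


Efficiency = (actual / standard) × 100
= (125.3 / 107.1) × 100
= 117.0%


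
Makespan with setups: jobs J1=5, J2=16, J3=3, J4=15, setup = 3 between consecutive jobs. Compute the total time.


Makespan = Σ processing + (n-1) × setup
= (5 + 16 + 3 + 15) + (4-1)×3
= 39 + 9
= 48 time units


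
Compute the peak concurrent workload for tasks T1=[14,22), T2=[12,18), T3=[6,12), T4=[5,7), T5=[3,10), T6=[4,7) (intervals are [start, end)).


Check each time point for overlaps:
  t=6: 4 tasks active (T3, T4, T5, T6)
Max concurrent = 4


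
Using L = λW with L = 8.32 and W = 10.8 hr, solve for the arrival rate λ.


Little's law: L = λW → λ = L / W
= 8.32 / 10.8
= 0.77 per hour


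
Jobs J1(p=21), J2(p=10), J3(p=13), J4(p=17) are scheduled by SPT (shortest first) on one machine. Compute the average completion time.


SPT order: J2 → J3 → J4 → J1
Completion times:
  J2: C=10
  J3: C=23
  J4: C=40
  J1: C=61
Sum = 134, n = 4
Mean flow = 134/4
= 33.50


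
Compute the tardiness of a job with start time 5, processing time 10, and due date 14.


Completion = start + processing = 5 + 10 = 15
Tardiness = max(0, C - d) = max(0, 15 - 14)
= max(0, 1)
= 1


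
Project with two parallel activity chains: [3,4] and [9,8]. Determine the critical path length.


Path A: 3 + 4 = 7
Path B: 9 + 8 = 17
Critical path = longest = max(7, 17)
= 17 (Path B)


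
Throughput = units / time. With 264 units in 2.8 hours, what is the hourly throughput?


Throughput = units / time
= 264 / 2.8
= 94.3 units/hour


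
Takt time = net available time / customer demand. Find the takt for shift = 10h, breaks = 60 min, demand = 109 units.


Available = 10×60 - 60 = 540 min
Takt time = 540 / 109
= 4.95 min/unit


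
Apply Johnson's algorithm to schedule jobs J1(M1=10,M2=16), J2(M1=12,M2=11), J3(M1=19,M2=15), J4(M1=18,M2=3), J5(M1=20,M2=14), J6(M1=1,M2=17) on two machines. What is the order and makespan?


Johnson's rule:
Group 1 (M1≤M2, sort by M1): ['J6', 'J1']
Group 2 (M1>M2, sort desc M2): ['J3', 'J5', 'J2', 'J4']
Sequence: J6 → J1 → J3 → J5 → J2 → J4
Makespan calculation:
  J6: M1 done=1, M2 done=18
  J1: M1 done=11, M2 done=34
  J3: M1 done=30, M2 done=49
  J5: M1 done=50, M2 done=64
  J2: M1 done=62, M2 done=75
  J4: M1 done=80, M2 done=83
= Sequence: J6 → J1 → J3 → J5 → J2 → J4, Makespan: 83


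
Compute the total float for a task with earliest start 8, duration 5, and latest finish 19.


EF = ES + duration = 8 + 5 = 13
LS = LF - duration = 19 - 5 = 14
Total Float = LF - EF = 19 - 13
(or LS - ES = 14 - 8)
= 6


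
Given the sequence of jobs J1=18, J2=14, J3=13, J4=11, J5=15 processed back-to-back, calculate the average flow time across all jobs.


Completion times:
  J1: completes at 18
  J2: completes at 32
  J3: completes at 45
  J4: completes at 56
  J5: completes at 71
Sum = 222
Average = 222/5
= 44.40


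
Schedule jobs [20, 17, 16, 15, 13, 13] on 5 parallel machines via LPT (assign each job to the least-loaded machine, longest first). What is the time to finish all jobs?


Jobs (LPT sorted): [20, 17, 16, 15, 13, 13]
Machines: 5
  J=20 → Machine 1 (load: 0+20=20)
  J=17 → Machine 2 (load: 0+17=17)
  J=16 → Machine 3 (load: 0+16=16)
  J=15 → Machine 4 (load: 0+15=15)
  J=13 → Machine 5 (load: 0+13=13)
  J=13 → Machine 5 (load: 13+13=26)
Machine loads: [20, 17, 16, 15, 26]
Makespan = max = 26 time units


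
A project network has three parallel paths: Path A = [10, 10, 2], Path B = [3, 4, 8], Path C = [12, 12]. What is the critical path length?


Path A: 10 + 10 + 2 = 22
Path B: 3 + 4 + 8 = 15
Path C: 12 + 12 = 24
Critical path = longest = max(22, 15, 24)
= 24 (Path C)


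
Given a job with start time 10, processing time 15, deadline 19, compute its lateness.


Completion = 10 + 15 = 25
Lateness = C - d = 25 - 19
= 6


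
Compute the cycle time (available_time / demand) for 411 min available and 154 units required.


Cycle time = available time / demand
= 411 / 154
= 2.67 min/unit


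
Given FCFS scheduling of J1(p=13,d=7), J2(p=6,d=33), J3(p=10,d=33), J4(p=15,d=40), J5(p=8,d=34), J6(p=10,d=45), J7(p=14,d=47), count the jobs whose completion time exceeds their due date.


Completion vs due date:
  J1: C=13, d=7 → TARDY
  J2: C=19, d=33 → on time
  J3: C=29, d=33 → on time
  J4: C=44, d=40 → TARDY
  J5: C=52, d=34 → TARDY
  J6: C=62, d=45 → TARDY
  J7: C=76, d=47 → TARDY
Tardy jobs: J1, J4, J5, J6, J7
Count = 5


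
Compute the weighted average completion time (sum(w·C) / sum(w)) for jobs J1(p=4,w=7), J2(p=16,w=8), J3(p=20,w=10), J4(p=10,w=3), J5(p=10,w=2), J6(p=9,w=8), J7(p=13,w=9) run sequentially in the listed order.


Completion times:
  J1: C=4, w×C=7×4=28
  J2: C=20, w×C=8×20=160
  J3: C=40, w×C=10×40=400
  J4: C=50, w×C=3×50=150
  J5: C=60, w×C=2×60=120
  J6: C=69, w×C=8×69=552
  J7: C=82, w×C=9×82=738
Sum w×C = 2148
Sum w = 47
Weighted avg = 2148/47
= 45.70


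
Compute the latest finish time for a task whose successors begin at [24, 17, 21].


LF = min of all successor start times
Successors start at: [24, 17, 21]
LF = min(24, 17, 21)
= 17


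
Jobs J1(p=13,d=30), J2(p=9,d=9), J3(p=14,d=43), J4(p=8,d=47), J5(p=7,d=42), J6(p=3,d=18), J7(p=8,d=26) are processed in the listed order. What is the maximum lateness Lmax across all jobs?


Lateness per job (L = C - d):
  J1: C=13, d=30, L=-17
  J2: C=22, d=9, L=13
  J3: C=36, d=43, L=-7
  J4: C=44, d=47, L=-3
  J5: C=51, d=42, L=9
  J6: C=54, d=18, L=36
  J7: C=62, d=26, L=36
Lmax = max(-17, 13, -7, -3, 9, 36, 36)
= 36


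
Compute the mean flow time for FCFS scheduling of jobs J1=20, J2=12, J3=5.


Completion times:
  J1: completes at 20
  J2: completes at 32
  J3: completes at 37
Sum = 89
Average = 89/3
= 29.67


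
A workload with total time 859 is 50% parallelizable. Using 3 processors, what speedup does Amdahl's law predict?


Amdahl's law: T_p = T × ((1-p) + p/N)
= 859 × ((1-0.5) + 0.5/3)
= 859 × (0.50 + 0.1667)
= 859 × 0.6667
= 572.67
Speedup = 859/572.67
= 1.50×


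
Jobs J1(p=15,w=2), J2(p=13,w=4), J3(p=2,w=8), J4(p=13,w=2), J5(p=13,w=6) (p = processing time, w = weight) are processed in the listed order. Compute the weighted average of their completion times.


Completion times:
  J1: C=15, w×C=2×15=30
  J2: C=28, w×C=4×28=112
  J3: C=30, w×C=8×30=240
  J4: C=43, w×C=2×43=86
  J5: C=56, w×C=6×56=336
Sum w×C = 804
Sum w = 22
Weighted avg = 804/22
= 36.55


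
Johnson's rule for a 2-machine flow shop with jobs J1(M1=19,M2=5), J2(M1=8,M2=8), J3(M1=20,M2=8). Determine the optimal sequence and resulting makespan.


Johnson's rule:
Group 1 (M1≤M2, sort by M1): ['J2']
Group 2 (M1>M2, sort desc M2): ['J3', 'J1']
Sequence: J2 → J3 → J1
Makespan calculation:
  J2: M1 done=8, M2 done=16
  J3: M1 done=28, M2 done=36
  J1: M1 done=47, M2 done=52
= Sequence: J2 → J3 → J1, Makespan: 52


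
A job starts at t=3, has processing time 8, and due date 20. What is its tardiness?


Completion = start + processing = 3 + 8 = 11
Tardiness = max(0, C - d) = max(0, 11 - 20)
= max(0, -9)
= 0


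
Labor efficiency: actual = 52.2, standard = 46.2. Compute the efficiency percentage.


Efficiency = (actual / standard) × 100
= (52.2 / 46.2) × 100
= 113.0%


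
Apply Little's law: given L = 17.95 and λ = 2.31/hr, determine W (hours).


Little's law: L = λW → W = L / λ
= 17.95 / 2.31
= 7.77 hours


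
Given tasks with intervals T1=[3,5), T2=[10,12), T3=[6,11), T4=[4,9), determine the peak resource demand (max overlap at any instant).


Check each time point for overlaps:
  t=4: 2 tasks active (T1, T4)
Max concurrent = 2


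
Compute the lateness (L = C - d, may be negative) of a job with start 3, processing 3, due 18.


Completion = 3 + 3 = 6
Lateness = C - d = 6 - 18
= -12


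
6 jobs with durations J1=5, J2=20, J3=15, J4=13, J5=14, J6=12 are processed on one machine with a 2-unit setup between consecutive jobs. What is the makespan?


Makespan = Σ processing + (n-1) × setup
= (5 + 20 + 15 + 13 + 14 + 12) + (6-1)×2
= 79 + 10
= 89 time units


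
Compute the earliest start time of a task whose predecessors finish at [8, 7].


ES = max of all predecessor completion times
Predecessors: [8, 7]
ES = max(8, 7)
= 8


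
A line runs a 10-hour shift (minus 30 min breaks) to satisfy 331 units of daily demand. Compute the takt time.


Available = 10×60 - 30 = 570 min
Takt time = 570 / 331
= 1.72 min/unit


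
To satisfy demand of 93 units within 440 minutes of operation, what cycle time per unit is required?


Cycle time = available time / demand
= 440 / 93
= 4.73 min/unit


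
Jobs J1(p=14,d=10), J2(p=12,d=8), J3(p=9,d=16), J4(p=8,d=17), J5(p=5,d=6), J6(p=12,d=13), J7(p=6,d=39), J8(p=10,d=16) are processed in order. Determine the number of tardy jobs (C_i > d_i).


Completion vs due date:
  J1: C=14, d=10 → TARDY
  J2: C=26, d=8 → TARDY
  J3: C=35, d=16 → TARDY
  J4: C=43, d=17 → TARDY
  J5: C=48, d=6 → TARDY
  J6: C=60, d=13 → TARDY
  J7: C=66, d=39 → TARDY
  J8: C=76, d=16 → TARDY
Tardy jobs: J1, J2, J3, J4, J5, J6, J7, J8
Count = 8


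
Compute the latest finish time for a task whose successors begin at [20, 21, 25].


LF = min of all successor start times
Successors start at: [20, 21, 25]
LF = min(20, 21, 25)
= 20


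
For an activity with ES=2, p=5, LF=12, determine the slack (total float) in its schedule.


EF = ES + duration = 2 + 5 = 7
LS = LF - duration = 12 - 5 = 7
Total Float = LF - EF = 12 - 7
(or LS - ES = 7 - 2)
= 5


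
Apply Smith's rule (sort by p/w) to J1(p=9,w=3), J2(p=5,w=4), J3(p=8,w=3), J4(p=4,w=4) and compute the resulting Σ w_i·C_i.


WSPT order (by p/w): J4 → J2 → J3 → J1
  J4: C=4, w·C=4×4=16
  J2: C=9, w·C=4×9=36
  J3: C=17, w·C=3×17=51
  J1: C=26, w·C=3×26=78
Σ w·C = 181
= 181


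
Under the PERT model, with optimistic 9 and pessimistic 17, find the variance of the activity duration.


σ² = ((p - o) / 6)² = (p - o)² / 36
= (17 - 9)² / 36
= 8² / 36
= 64 / 36
= 1.7778


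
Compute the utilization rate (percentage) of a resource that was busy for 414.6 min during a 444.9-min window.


Utilization = busy / total × 100
= 414.6 / 444.9 × 100
= 93.2%


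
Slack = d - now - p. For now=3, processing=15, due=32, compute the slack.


Slack = due - current_time - processing
= 32 - 3 - 15
= 14


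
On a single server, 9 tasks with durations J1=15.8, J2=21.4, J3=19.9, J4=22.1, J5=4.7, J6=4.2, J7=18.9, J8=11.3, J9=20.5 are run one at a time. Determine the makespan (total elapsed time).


Sequential makespan: sum all processing times
= 15.8 + 21.4 + 19.9 + 22.1 + 4.7 + 4.2 + 18.9 + 11.3 + 20.5
= 138.8 time units


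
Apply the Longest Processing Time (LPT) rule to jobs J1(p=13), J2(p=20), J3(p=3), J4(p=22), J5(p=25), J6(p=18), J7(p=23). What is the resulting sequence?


LPT: sort by longest processing time first
  J5: p=25
  J7: p=23
  J4: p=22
  J2: p=20
  J6: p=18
  J1: p=13
  J3: p=3
Order: J5 → J7 → J4 → J2 → J6 → J1 → J3


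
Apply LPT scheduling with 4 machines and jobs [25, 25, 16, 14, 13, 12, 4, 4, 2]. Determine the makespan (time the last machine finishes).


Jobs (LPT sorted): [25, 25, 16, 14, 13, 12, 4, 4, 2]
Machines: 4
  J=25 → Machine 1 (load: 0+25=25)
  J=25 → Machine 2 (load: 0+25=25)
  J=16 → Machine 3 (load: 0+16=16)
  J=14 → Machine 4 (load: 0+14=14)
  J=13 → Machine 4 (load: 14+13=27)
  J=12 → Machine 3 (load: 16+12=28)
  J=4 → Machine 1 (load: 25+4=29)
  J=4 → Machine 2 (load: 25+4=29)
  J=2 → Machine 4 (load: 27+2=29)
Machine loads: [29, 29, 28, 29]
Makespan = max = 29 time units


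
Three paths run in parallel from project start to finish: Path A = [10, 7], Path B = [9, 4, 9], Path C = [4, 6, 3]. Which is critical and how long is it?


Path A: 10 + 7 = 17
Path B: 9 + 4 + 9 = 22
Path C: 4 + 6 + 3 = 13
Critical path = longest = max(17, 22, 13)
= 22 (Path B)


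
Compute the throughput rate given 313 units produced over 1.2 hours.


Throughput = units / time
= 313 / 1.2
= 260.8 units/hour


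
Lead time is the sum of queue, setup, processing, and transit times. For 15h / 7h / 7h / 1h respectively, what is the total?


Lead time = queue + setup + processing + transit
= 15 + 7 + 7 + 1
= 30 hours


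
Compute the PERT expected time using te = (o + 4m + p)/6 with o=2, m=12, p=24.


te = (o + 4m + p) / 6
= (2 + 4×12 + 24) / 6
= (2 + 48 + 24) / 6
= 74 / 6
= 12.33


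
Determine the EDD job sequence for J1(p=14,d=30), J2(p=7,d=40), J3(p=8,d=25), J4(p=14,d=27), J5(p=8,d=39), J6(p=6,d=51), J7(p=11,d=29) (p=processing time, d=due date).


EDD: sort by earliest due date
  J3: d=25, p=8
  J4: d=27, p=14
  J7: d=29, p=11
  J1: d=30, p=14
  J5: d=39, p=8
  J2: d=40, p=7
  J6: d=51, p=6
Order: J3 → J4 → J7 → J1 → J5 → J2 → J6


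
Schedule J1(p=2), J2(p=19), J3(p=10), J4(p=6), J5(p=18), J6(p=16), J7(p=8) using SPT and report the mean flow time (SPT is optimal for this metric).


SPT order: J1 → J4 → J7 → J3 → J6 → J5 → J2
Completion times:
  J1: C=2
  J4: C=8
  J7: C=16
  J3: C=26
  J6: C=42
  J5: C=60
  J2: C=79
Sum = 233, n = 7
Mean flow = 233/7
= 33.29


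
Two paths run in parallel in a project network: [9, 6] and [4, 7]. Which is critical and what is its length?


Path A: 9 + 6 = 15
Path B: 4 + 7 = 11
Critical path = longest = max(15, 11)
= 15 (Path A)


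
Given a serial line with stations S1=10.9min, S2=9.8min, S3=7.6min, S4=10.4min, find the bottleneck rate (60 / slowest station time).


Bottleneck = longest station time
Station times: [10.9, 9.8, 7.6, 10.4]
Max = 10.9 min
Rate = 60 / 10.9
= 5.50 units/hour (bottleneck: 10.9min)


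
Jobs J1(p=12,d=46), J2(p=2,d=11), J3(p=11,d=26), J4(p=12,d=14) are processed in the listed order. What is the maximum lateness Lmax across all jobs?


Lateness per job (L = C - d):
  J1: C=12, d=46, L=-34
  J2: C=14, d=11, L=3
  J3: C=25, d=26, L=-1
  J4: C=37, d=14, L=23
Lmax = max(-34, 3, -1, 23)
= 23


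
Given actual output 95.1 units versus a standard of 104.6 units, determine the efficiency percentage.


Efficiency = (actual / standard) × 100
= (95.1 / 104.6) × 100
= 90.9%


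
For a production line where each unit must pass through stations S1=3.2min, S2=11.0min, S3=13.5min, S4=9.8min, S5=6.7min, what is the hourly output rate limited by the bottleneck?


Bottleneck = longest station time
Station times: [3.2, 11.0, 13.5, 9.8, 6.7]
Max = 13.5 min
Rate = 60 / 13.5
= 4.44 units/hour (bottleneck: 13.5min)


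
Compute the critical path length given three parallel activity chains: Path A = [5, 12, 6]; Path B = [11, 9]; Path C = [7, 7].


Path A: 5 + 12 + 6 = 23
Path B: 11 + 9 = 20
Path C: 7 + 7 = 14
Critical path = longest = max(23, 20, 14)
= 23 (Path A)


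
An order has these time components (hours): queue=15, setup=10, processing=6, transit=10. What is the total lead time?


Lead time = queue + setup + processing + transit
= 15 + 10 + 6 + 10
= 41 hours


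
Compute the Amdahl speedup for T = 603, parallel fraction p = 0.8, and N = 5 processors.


Amdahl's law: T_p = T × ((1-p) + p/N)
= 603 × ((1-0.8) + 0.8/5)
= 603 × (0.20 + 0.1600)
= 603 × 0.3600
= 217.08
Speedup = 603/217.08
= 2.78×


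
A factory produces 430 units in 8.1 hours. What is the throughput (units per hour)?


Throughput = units / time
= 430 / 8.1
= 53.1 units/hour


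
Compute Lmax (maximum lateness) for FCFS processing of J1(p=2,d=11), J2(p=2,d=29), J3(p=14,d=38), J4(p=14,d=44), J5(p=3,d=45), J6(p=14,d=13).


Lateness per job (L = C - d):
  J1: C=2, d=11, L=-9
  J2: C=4, d=29, L=-25
  J3: C=18, d=38, L=-20
  J4: C=32, d=44, L=-12
  J5: C=35, d=45, L=-10
  J6: C=49, d=13, L=36
Lmax = max(-9, -25, -20, -12, -10, 36)
= 36


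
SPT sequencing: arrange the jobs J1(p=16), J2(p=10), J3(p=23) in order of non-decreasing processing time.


SPT: sort by shortest processing time
  J2: p=10
  J1: p=16
  J3: p=23
Order: J2 → J1 → J3


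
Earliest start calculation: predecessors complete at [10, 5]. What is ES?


ES = max of all predecessor completion times
Predecessors: [10, 5]
ES = max(10, 5)
= 10


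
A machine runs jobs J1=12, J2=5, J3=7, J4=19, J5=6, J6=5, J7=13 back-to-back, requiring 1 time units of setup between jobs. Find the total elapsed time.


Makespan = Σ processing + (n-1) × setup
= (12 + 5 + 7 + 19 + 6 + 5 + 13) + (7-1)×1
= 67 + 6
= 73 time units


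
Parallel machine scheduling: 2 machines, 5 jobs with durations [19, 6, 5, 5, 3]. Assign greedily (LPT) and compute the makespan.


Jobs (LPT sorted): [19, 6, 5, 5, 3]
Machines: 2
  J=19 → Machine 1 (load: 0+19=19)
  J=6 → Machine 2 (load: 0+6=6)
  J=5 → Machine 2 (load: 6+5=11)
  J=5 → Machine 2 (load: 11+5=16)
  J=3 → Machine 2 (load: 16+3=19)
Machine loads: [19, 19]
Makespan = max = 19 time units


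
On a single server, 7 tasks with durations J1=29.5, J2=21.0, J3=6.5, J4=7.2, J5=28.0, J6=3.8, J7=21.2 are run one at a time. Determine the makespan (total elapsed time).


Sequential makespan: sum all processing times
= 29.5 + 21.0 + 6.5 + 7.2 + 28.0 + 3.8 + 21.2
= 117.2 time units


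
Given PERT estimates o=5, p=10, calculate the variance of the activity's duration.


σ² = ((p - o) / 6)² = (p - o)² / 36
= (10 - 5)² / 36
= 5² / 36
= 25 / 36
= 0.6944


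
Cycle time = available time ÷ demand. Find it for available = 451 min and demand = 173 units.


Cycle time = available time / demand
= 451 / 173
= 2.61 min/unit


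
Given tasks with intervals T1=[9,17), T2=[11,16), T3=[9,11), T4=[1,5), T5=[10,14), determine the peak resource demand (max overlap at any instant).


Check each time point for overlaps:
  t=10: 3 tasks active (T1, T3, T5)
Max concurrent = 3


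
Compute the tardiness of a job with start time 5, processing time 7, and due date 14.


Completion = start + processing = 5 + 7 = 12
Tardiness = max(0, C - d) = max(0, 12 - 14)
= max(0, -2)
= 0


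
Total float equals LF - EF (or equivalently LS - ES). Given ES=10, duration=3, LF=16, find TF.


EF = ES + duration = 10 + 3 = 13
LS = LF - duration = 16 - 3 = 13
Total Float = LF - EF = 16 - 13
(or LS - ES = 13 - 10)
= 3


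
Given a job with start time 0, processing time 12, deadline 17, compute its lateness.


Completion = 0 + 12 = 12
Lateness = C - d = 12 - 17
= -5


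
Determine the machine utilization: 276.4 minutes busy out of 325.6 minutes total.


Utilization = busy / total × 100
= 276.4 / 325.6 × 100
= 84.9%


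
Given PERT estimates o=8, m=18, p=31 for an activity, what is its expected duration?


te = (o + 4m + p) / 6
= (8 + 4×18 + 31) / 6
= (8 + 72 + 31) / 6
= 111 / 6
= 18.50


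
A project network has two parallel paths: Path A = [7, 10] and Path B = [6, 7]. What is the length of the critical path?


Path A: 7 + 10 = 17
Path B: 6 + 7 = 13
Critical path = longest = max(17, 13)
= 17 (Path A)


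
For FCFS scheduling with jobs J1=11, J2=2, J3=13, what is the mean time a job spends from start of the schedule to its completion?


Completion times:
  J1: completes at 11
  J2: completes at 13
  J3: completes at 26
Sum = 50
Average = 50/3
= 16.67


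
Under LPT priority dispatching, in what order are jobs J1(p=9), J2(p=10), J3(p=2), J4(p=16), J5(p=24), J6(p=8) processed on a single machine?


LPT: sort by longest processing time first
  J5: p=24
  J4: p=16
  J2: p=10
  J1: p=9
  J6: p=8
  J3: p=2
Order: J5 → J4 → J2 → J1 → J6 → J3


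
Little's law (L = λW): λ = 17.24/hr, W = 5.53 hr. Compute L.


Little's law: L = λ × W
= 17.24 × 5.53
= 95.34


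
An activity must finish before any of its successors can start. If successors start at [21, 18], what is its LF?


LF = min of all successor start times
Successors start at: [21, 18]
LF = min(21, 18)
= 18


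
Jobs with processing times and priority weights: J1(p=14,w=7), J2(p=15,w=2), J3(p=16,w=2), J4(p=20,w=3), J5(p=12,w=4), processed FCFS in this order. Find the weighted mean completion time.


Completion times:
  J1: C=14, w×C=7×14=98
  J2: C=29, w×C=2×29=58
  J3: C=45, w×C=2×45=90
  J4: C=65, w×C=3×65=195
  J5: C=77, w×C=4×77=308
Sum w×C = 749
Sum w = 18
Weighted avg = 749/18
= 41.61


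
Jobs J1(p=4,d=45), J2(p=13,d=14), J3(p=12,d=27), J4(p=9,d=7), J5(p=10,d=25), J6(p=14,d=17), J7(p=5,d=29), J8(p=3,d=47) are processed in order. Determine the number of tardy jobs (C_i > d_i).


Completion vs due date:
  J1: C=4, d=45 → on time
  J2: C=17, d=14 → TARDY
  J3: C=29, d=27 → TARDY
  J4: C=38, d=7 → TARDY
  J5: C=48, d=25 → TARDY
  J6: C=62, d=17 → TARDY
  J7: C=67, d=29 → TARDY
  J8: C=70, d=47 → TARDY
Tardy jobs: J2, J3, J4, J5, J6, J7, J8
Count = 7
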